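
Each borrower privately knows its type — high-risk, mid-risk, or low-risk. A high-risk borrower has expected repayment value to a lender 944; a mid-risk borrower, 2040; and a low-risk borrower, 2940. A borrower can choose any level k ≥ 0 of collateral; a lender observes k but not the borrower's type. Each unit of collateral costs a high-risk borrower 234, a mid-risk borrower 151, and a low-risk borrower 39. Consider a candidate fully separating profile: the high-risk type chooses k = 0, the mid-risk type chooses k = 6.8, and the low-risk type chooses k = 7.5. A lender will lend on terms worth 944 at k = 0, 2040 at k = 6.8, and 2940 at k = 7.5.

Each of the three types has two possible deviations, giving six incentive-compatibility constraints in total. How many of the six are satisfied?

4

High-risk (own payoff 944): to k=6.8 gives 2040 − 234×6.8 = 448.8 → no gain ✓; to k=7.5 gives 2940 − 234×7.5 = 1185 → profitable ✗.
Mid-risk (own payoff 2040 − 151×6.8 = 1013.2): to k=0 gives 944 → no gain ✓; to k=7.5 gives 2940 − 151×7.5 = 1807.5 → profitable ✗.
Low-risk (own payoff 2940 − 39×7.5 = 2647.5): to k=0 gives 944 → no gain ✓; to k=6.8 gives 2040 − 39×6.8 = 1774.8 → no gain ✓.
4 of the 6 constraints hold; not an equilibrium.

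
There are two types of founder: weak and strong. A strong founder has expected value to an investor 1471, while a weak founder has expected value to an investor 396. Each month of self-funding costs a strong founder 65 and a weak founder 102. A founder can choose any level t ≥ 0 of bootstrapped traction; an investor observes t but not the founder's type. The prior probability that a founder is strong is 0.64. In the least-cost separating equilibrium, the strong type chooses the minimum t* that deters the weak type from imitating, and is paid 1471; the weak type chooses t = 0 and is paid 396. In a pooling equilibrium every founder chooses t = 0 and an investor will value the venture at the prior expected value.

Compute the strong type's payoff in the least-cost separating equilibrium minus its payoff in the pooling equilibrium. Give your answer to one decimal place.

Least-cost separating signal: t* solves 396 = 1471 − 102·t*, so t* = (1471 − 396)/102 ≈ 10.5392.
Strong type's separating payoff: 1471 − 65 × t* = 1471 − 65 × (1471 − 396)/102 = 1471 − 69875/102 ≈ 785.951.
Pooling payoff: 0.64 × 1471 + 0.36 × 396 = 1084.
Difference: 785.951 − 1084 = -298.049, i.e. -298.0 to one decimal place.
The strong type would prefer the pooling outcome.

-298.0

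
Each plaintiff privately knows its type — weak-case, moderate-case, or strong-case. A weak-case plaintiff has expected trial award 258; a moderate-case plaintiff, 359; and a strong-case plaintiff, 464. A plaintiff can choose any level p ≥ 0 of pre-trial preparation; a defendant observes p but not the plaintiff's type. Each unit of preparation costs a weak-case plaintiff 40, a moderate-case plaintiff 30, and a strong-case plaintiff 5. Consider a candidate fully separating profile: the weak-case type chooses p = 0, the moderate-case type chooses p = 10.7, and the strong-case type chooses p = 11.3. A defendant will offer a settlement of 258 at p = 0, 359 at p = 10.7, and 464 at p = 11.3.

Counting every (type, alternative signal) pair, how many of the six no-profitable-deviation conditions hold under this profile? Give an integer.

Moderate-case (own payoff 359 − 30×10.7 = 38): to p=0 gives 258 → profitable ✗; to p=11.3 gives 464 − 30×11.3 = 125 → profitable ✗.
Weak-case (own payoff 258): to p=10.7 gives 359 − 40×10.7 = -69 → no gain ✓; to p=11.3 gives 464 − 40×11.3 = 12 → no gain ✓.
Strong-case (own payoff 464 − 5×11.3 = 407.5): to p=0 gives 258 → no gain ✓; to p=10.7 gives 359 − 5×10.7 = 305.5 → no gain ✓.
4 of the 6 constraints hold; not an equilibrium.

4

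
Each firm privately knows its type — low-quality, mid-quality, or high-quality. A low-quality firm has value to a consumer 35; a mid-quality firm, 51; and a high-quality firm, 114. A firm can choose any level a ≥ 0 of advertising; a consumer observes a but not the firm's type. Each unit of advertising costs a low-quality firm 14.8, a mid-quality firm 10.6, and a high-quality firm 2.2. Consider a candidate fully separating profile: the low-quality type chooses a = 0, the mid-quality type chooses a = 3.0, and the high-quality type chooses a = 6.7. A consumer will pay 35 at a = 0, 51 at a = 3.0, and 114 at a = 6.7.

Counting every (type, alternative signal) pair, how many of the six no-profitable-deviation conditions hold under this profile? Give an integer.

4

Low-quality (own payoff 35): to a=3.0 gives 51 − 14.8×3.0 = 6.6 → no gain ✓; to a=6.7 gives 114 − 14.8×6.7 = 14.84 → no gain ✓.
Mid-quality (own payoff 51 − 10.6×3.0 = 19.2): to a=0 gives 35 → profitable ✗; to a=6.7 gives 114 − 10.6×6.7 = 42.98 → profitable ✗.
High-quality (own payoff 114 − 2.2×6.7 = 99.26): to a=0 gives 35 → no gain ✓; to a=3.0 gives 51 − 2.2×3.0 = 44.4 → no gain ✓.
4 of the 6 constraints hold; not an equilibrium.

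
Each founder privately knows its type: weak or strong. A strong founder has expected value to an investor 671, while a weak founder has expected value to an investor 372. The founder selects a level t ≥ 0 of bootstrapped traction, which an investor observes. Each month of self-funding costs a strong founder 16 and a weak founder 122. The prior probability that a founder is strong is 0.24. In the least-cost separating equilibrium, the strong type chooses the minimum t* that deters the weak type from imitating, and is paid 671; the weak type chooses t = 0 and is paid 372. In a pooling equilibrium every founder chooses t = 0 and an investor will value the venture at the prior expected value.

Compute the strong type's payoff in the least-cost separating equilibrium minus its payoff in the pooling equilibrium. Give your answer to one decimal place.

188.0

Least-cost separating signal: t* solves 372 = 671 − 122·t*, so t* = (671 − 372)/122 ≈ 2.4508.
Strong type's separating payoff: 671 − 16 × t* = 671 − 16 × (671 − 372)/122 = 671 − 4784/122 ≈ 631.787.
Pooling payoff: 0.24 × 671 + 0.76 × 372 = 443.76.
Difference: 631.787 − 443.76 = 188.027, i.e. 188.0 to one decimal place.
The strong type prefers to separate.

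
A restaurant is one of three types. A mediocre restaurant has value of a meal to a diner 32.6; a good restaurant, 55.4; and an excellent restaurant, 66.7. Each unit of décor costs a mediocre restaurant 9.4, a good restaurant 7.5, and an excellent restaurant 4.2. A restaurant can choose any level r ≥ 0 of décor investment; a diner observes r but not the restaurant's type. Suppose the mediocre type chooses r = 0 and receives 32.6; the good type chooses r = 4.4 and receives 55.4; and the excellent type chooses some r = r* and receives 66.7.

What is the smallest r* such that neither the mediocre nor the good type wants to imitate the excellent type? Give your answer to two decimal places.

Good type (on-path payoff 55.4 − 7.5×4.4 = 22.4) won't mimic when 22.4 ≥ 66.7 − 7.5·r*, i.e. r* ≥ 5.91.
Mediocre type (on-path payoff 32.6) won't mimic when 32.6 ≥ 66.7 − 9.4·r*, i.e. r* ≥ 3.63.
Both must hold, so r* = max(3.63, 5.91) = 5.91. The good type's constraint binds.

5.91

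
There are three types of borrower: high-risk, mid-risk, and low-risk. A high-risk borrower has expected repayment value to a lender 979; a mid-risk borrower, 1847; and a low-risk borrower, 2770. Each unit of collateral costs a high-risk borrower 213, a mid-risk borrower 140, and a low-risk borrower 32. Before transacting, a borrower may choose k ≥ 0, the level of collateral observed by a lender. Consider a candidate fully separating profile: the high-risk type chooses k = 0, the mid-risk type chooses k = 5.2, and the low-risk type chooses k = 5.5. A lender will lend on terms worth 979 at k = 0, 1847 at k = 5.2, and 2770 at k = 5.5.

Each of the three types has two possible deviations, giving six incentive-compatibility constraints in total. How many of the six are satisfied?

4

Low-risk (own payoff 2770 − 32×5.5 = 2594): to k=0 gives 979 → no gain ✓; to k=5.2 gives 1847 − 32×5.2 = 1680.6 → no gain ✓.
Mid-risk (own payoff 1847 − 140×5.2 = 1119): to k=0 gives 979 → no gain ✓; to k=5.5 gives 2770 − 140×5.5 = 2000 → profitable ✗.
High-risk (own payoff 979): to k=5.2 gives 1847 − 213×5.2 = 739.4 → no gain ✓; to k=5.5 gives 2770 − 213×5.5 = 1598.5 → profitable ✗.
4 of the 6 constraints hold; not an equilibrium.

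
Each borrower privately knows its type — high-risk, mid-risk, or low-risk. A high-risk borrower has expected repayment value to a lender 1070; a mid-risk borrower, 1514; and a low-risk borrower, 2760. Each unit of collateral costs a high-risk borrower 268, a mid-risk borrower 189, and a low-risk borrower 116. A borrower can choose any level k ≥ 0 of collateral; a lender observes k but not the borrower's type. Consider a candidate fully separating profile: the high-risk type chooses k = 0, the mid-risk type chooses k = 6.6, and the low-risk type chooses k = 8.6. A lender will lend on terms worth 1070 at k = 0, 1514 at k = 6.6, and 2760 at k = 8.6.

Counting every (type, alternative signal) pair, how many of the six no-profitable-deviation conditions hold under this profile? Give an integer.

4

Mid-risk (own payoff 1514 − 189×6.6 = 266.6): to k=0 gives 1070 → profitable ✗; to k=8.6 gives 2760 − 189×8.6 = 1134.6 → profitable ✗.
Low-risk (own payoff 2760 − 116×8.6 = 1762.4): to k=0 gives 1070 → no gain ✓; to k=6.6 gives 1514 − 116×6.6 = 748.4 → no gain ✓.
High-risk (own payoff 1070): to k=6.6 gives 1514 − 268×6.6 = -254.8 → no gain ✓; to k=8.6 gives 2760 − 268×8.6 = 455.2 → no gain ✓.
4 of the 6 constraints hold; not an equilibrium.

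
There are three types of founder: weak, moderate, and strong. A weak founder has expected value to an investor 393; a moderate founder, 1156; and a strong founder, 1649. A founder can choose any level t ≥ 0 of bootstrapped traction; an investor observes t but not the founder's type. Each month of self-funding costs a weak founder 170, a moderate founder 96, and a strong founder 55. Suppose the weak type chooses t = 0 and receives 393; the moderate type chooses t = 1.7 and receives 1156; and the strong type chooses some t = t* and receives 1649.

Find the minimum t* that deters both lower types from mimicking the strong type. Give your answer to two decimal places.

7.39

Moderate type (on-path payoff 1156 − 96×1.7 = 992.8) won't mimic when 992.8 ≥ 1649 − 96·t*, i.e. t* ≥ 6.84.
Weak type (on-path payoff 393) won't mimic when 393 ≥ 1649 − 170·t*, i.e. t* ≥ 7.39.
Both must hold, so t* = max(7.39, 6.84) = 7.39. The weak type's constraint binds.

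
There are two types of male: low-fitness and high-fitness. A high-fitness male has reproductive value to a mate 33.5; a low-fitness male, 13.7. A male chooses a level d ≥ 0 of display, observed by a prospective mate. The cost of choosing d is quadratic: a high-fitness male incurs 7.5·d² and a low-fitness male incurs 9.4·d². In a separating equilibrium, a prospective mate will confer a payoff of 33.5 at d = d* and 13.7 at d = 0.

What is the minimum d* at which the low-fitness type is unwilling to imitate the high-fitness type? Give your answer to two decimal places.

The low-fitness type at d = 0 receives 13.7; imitating at d* yields 33.5 − 9.4·d*².
Indifference: 13.7 = 33.5 − 9.4·d*², so d*² = (33.5 − 13.7) / 9.4 ≈ 2.1064.
d* = √2.1064 ≈ 1.45.

1.45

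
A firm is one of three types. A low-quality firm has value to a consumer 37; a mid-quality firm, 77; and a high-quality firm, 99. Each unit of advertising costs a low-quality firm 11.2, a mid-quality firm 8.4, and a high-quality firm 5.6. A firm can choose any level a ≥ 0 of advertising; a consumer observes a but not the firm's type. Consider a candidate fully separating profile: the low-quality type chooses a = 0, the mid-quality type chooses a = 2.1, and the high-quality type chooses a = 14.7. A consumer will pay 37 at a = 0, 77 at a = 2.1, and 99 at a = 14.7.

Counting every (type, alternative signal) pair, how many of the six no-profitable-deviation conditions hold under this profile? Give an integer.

3

Mid-quality (own payoff 77 − 8.4×2.1 = 59.36): to a=0 gives 37 → no gain ✓; to a=14.7 gives 99 − 8.4×14.7 = -24.48 → no gain ✓.
Low-quality (own payoff 37): to a=2.1 gives 77 − 11.2×2.1 = 53.48 → profitable ✗; to a=14.7 gives 99 − 11.2×14.7 = -65.64 → no gain ✓.
High-quality (own payoff 99 − 5.6×14.7 = 16.68): to a=0 gives 37 → profitable ✗; to a=2.1 gives 77 − 5.6×2.1 = 65.24 → profitable ✗.
3 of the 6 constraints hold; not an equilibrium.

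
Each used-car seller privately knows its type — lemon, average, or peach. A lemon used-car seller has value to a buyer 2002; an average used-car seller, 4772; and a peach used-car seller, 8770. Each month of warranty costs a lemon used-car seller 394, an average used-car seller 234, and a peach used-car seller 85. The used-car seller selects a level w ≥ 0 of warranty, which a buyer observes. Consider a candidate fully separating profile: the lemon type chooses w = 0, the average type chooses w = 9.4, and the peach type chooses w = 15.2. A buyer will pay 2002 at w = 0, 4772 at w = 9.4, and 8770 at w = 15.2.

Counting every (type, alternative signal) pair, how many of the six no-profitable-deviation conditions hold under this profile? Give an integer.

Average (own payoff 4772 − 234×9.4 = 2572.4): to w=0 gives 2002 → no gain ✓; to w=15.2 gives 8770 − 234×15.2 = 5213.2 → profitable ✗.
Lemon (own payoff 2002): to w=9.4 gives 4772 − 394×9.4 = 1068.4 → no gain ✓; to w=15.2 gives 8770 − 394×15.2 = 2781.2 → profitable ✗.
Peach (own payoff 8770 − 85×15.2 = 7478): to w=0 gives 2002 → no gain ✓; to w=9.4 gives 4772 − 85×9.4 = 3973 → no gain ✓.
4 of the 6 constraints hold; not an equilibrium.

4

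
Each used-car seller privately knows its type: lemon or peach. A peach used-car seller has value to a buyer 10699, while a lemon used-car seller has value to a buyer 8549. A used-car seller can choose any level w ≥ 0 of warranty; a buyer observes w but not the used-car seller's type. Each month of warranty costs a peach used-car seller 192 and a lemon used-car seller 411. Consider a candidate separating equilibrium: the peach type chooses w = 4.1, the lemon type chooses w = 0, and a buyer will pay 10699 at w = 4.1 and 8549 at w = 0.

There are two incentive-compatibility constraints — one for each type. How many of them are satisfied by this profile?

1

Lemon type: stay at 0 → 8549; mimic → 10699 − 411 × 4.1 = 9013.9. IC fails (8549 < 9013.9).
Peach type: signal → 10699 − 192 × 4.1 = 9911.8; deviate to 0 → 8549. IC holds (9911.8 ≥ 8549).
1 of 2 constraints hold, so this profile is not an equilibrium.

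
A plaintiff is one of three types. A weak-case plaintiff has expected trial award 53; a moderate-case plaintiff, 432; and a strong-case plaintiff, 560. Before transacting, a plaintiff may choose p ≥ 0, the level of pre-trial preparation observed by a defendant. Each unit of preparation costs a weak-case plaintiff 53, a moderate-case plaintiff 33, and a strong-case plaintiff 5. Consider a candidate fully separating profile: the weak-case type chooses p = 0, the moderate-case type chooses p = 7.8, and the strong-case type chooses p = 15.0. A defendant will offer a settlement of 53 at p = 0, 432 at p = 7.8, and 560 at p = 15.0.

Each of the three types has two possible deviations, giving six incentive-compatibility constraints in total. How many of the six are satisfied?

Strong-case (own payoff 560 − 5×15.0 = 485): to p=0 gives 53 → no gain ✓; to p=7.8 gives 432 − 5×7.8 = 393 → no gain ✓.
Moderate-case (own payoff 432 − 33×7.8 = 174.6): to p=0 gives 53 → no gain ✓; to p=15.0 gives 560 − 33×15.0 = 65 → no gain ✓.
Weak-case (own payoff 53): to p=7.8 gives 432 − 53×7.8 = 18.6 → no gain ✓; to p=15.0 gives 560 − 53×15.0 = -235 → no gain ✓.
6 of the 6 constraints hold; this profile is a separating equilibrium.

6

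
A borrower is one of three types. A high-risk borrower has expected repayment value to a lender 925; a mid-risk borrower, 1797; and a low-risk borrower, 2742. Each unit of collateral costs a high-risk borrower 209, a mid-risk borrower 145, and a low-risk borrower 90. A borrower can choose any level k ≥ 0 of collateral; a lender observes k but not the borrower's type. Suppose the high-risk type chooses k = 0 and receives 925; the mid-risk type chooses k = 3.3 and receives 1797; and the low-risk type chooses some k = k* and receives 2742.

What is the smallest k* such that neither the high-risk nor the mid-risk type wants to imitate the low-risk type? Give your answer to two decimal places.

Mid-risk type (on-path payoff 1797 − 145×3.3 = 1318.5) won't mimic when 1318.5 ≥ 2742 − 145·k*, i.e. k* ≥ 9.82.
High-risk type (on-path payoff 925) won't mimic when 925 ≥ 2742 − 209·k*, i.e. k* ≥ 8.69.
Both must hold, so k* = max(8.69, 9.82) = 9.82. The mid-risk type's constraint binds.

9.82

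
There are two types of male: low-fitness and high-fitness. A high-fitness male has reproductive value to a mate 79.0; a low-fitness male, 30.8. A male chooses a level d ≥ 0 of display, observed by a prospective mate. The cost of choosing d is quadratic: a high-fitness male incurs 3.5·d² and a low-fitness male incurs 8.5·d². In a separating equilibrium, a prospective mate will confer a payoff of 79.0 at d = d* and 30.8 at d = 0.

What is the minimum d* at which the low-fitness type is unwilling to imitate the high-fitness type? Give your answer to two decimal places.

The low-fitness type at d = 0 receives 30.8; imitating at d* yields 79.0 − 8.5·d*².
Indifference: 30.8 = 79.0 − 8.5·d*², so d*² = (79.0 − 30.8) / 8.5 ≈ 5.6706.
d* = √5.6706 ≈ 2.38.

2.38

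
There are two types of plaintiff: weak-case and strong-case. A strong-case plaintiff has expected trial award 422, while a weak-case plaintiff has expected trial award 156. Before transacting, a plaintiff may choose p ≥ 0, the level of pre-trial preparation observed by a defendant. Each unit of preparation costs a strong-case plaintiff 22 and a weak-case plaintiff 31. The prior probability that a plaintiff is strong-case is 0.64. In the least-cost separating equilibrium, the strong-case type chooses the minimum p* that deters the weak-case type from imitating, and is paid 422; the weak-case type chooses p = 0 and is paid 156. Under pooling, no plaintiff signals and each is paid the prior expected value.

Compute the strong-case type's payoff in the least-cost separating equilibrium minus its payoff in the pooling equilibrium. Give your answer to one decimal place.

Least-cost separating signal: p* solves 156 = 422 − 31·p*, so p* = (422 − 156)/31 ≈ 8.5806.
Strong-case type's separating payoff: 422 − 22 × p* = 422 − 22 × (422 − 156)/31 = 422 − 5852/31 ≈ 233.226.
Pooling payoff: 0.64 × 422 + 0.36 × 156 = 326.24.
Difference: 233.226 − 326.24 = -93.014, i.e. -93.0 to one decimal place.
The strong-case type would prefer the pooling outcome.

-93.0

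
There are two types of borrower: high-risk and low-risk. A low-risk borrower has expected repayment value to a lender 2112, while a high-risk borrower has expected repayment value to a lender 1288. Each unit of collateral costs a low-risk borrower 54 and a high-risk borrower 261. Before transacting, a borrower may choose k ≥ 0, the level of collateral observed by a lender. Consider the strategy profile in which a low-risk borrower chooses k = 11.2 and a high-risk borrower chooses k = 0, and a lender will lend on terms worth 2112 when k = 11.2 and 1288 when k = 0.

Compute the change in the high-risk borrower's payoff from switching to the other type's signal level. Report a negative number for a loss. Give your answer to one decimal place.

Playing k = 0 the high-risk borrower receives 1288.
Deviating to k = 11.2 brings payment 2112 at cost 261 × 11.2 = 2923.2, netting -811.2.
Gain from deviating: -811.2 − 1288 = -2099.2.
The gain is negative, so the high-risk type's incentive-compatibility constraint is satisfied.

-2099.2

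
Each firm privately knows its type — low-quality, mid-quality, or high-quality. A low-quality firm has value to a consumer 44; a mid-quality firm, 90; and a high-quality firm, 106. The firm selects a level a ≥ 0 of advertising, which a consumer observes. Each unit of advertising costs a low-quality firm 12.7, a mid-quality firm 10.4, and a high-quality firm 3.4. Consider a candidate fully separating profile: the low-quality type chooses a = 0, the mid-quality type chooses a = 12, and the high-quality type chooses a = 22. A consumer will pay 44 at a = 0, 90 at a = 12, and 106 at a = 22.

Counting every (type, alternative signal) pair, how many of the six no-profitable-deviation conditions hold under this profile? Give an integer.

3

Low-quality (own payoff 44): to a=12 gives 90 − 12.7×12 = -62.4 → no gain ✓; to a=22 gives 106 − 12.7×22 = -173.4 → no gain ✓.
High-quality (own payoff 106 − 3.4×22 = 31.2): to a=0 gives 44 → profitable ✗; to a=12 gives 90 − 3.4×12 = 49.2 → profitable ✗.
Mid-quality (own payoff 90 − 10.4×12 = -34.8): to a=0 gives 44 → profitable ✗; to a=22 gives 106 − 10.4×22 = -122.8 → no gain ✓.
3 of the 6 constraints hold; not an equilibrium.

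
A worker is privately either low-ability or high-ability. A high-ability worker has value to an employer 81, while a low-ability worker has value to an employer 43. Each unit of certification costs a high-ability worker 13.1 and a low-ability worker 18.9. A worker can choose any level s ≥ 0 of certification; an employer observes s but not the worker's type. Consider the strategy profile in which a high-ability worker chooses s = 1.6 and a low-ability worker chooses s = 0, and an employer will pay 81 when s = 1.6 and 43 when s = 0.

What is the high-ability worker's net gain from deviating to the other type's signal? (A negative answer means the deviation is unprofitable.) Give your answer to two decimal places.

Playing s = 1.6 the high-ability worker receives 81 − 13.1 × 1.6 = 60.04.
Deviating to s = 0 yields 43 instead.
Gain from deviating: 43 − 60.04 = -17.04.
The gain is negative, so the high-ability type's incentive-compatibility constraint is satisfied.

-17.04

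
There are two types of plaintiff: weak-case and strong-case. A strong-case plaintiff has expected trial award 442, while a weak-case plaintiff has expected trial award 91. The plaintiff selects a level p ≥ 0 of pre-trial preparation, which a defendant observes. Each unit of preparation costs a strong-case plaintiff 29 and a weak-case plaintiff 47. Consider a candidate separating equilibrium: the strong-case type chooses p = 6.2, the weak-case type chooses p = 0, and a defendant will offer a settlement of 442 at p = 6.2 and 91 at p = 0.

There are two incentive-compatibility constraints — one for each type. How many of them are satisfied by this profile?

Strong-case type: signal → 442 − 29 × 6.2 = 262.2; deviate to 0 → 91. IC holds (262.2 ≥ 91).
Weak-case type: stay at 0 → 91; mimic → 442 − 47 × 6.2 = 150.6. IC fails (91 < 150.6).
1 of 2 constraints hold, so this profile is not an equilibrium.

1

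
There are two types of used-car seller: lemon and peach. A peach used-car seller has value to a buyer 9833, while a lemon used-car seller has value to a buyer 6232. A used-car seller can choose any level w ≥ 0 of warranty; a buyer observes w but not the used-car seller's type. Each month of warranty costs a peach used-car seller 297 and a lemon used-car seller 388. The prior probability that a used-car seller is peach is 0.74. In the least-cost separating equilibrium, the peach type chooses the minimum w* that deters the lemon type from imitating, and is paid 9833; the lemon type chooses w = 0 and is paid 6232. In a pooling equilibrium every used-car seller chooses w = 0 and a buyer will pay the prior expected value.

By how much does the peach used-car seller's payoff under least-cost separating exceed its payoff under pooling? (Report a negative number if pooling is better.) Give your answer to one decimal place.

-1820.2

Least-cost separating signal: w* solves 6232 = 9833 − 388·w*, so w* = (9833 − 6232)/388 ≈ 9.2809.
Peach type's separating payoff: 9833 − 297 × w* = 9833 − 297 × (9833 − 6232)/388 = 9833 − 1069497/388 ≈ 7076.564.
Pooling payoff: 0.74 × 9833 + 0.26 × 6232 = 8896.74.
Difference: 7076.564 − 8896.74 = -1820.176, i.e. -1820.2 to one decimal place.
The peach type would prefer the pooling outcome.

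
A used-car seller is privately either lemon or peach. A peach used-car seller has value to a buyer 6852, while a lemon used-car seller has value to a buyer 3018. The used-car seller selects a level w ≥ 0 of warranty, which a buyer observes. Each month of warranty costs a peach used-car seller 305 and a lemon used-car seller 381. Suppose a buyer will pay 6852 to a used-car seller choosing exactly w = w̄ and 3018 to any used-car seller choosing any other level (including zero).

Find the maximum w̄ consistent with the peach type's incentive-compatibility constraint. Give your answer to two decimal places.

12.57

Choosing w̄ yields the peach type 6852 − 305·w̄; choosing zero yields 3018.
The peach type is indifferent at 6852 − 305·w̄ = 3018, i.e. w̄ = (6852 − 3018) / 305 ≈ 12.57.
For any w̄ above 12.57 the peach type would rather pool at zero, so separation collapses.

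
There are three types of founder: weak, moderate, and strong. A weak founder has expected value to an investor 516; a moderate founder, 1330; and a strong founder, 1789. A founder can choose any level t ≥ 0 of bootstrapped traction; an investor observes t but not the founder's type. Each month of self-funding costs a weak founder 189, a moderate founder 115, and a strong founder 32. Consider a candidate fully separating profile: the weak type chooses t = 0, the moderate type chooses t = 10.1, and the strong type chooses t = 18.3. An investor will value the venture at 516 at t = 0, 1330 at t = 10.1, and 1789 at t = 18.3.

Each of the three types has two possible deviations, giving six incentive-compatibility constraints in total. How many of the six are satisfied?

Strong (own payoff 1789 − 32×18.3 = 1203.4): to t=0 gives 516 → no gain ✓; to t=10.1 gives 1330 − 32×10.1 = 1006.8 → no gain ✓.
Moderate (own payoff 1330 − 115×10.1 = 168.5): to t=0 gives 516 → profitable ✗; to t=18.3 gives 1789 − 115×18.3 = -315.5 → no gain ✓.
Weak (own payoff 516): to t=10.1 gives 1330 − 189×10.1 = -578.9 → no gain ✓; to t=18.3 gives 1789 − 189×18.3 = -1669.7 → no gain ✓.
5 of the 6 constraints hold; not an equilibrium.

5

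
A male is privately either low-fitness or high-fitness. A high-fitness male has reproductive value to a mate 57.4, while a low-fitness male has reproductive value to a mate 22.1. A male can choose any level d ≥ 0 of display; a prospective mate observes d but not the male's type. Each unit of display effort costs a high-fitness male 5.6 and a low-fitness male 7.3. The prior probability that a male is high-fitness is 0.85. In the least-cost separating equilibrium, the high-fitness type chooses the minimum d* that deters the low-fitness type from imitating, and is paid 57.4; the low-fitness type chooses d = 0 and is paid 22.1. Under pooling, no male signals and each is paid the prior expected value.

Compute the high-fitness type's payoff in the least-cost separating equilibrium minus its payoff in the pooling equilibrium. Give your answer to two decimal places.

-21.78

Least-cost separating signal: d* solves 22.1 = 57.4 − 7.3·d*, so d* = (57.4 − 22.1)/7.3 ≈ 4.8356.
High-fitness type's separating payoff: 57.4 − 5.6 × d* = 57.4 − 5.6 × (57.4 − 22.1)/7.3 = 57.4 − 197.68/7.3 ≈ 30.3205.
Pooling payoff: 0.85 × 57.4 + 0.15 × 22.1 = 52.105.
Difference: 30.3205 − 52.105 = -21.7845, i.e. -21.78 to two decimal places.
The high-fitness type would prefer the pooling outcome.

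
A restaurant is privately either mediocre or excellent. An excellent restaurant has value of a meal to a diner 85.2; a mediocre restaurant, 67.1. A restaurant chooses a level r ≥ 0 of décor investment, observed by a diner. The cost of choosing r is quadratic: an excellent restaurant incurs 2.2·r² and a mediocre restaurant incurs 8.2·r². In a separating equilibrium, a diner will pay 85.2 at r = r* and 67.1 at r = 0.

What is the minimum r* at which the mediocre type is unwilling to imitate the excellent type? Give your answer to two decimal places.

1.49

The mediocre type at r = 0 receives 67.1; imitating at r* yields 85.2 − 8.2·r*².
Indifference: 67.1 = 85.2 − 8.2·r*², so r*² = (85.2 − 67.1) / 8.2 ≈ 2.2073.
r* = √2.2073 ≈ 1.49.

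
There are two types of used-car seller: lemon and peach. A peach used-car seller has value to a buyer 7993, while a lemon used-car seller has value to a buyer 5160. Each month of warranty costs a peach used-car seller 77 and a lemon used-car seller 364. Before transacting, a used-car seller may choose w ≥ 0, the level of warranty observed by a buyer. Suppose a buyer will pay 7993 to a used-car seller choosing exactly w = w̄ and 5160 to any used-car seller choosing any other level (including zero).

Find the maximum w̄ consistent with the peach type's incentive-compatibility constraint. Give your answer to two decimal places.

Choosing w̄ yields the peach type 7993 − 77·w̄; choosing zero yields 5160.
The peach type is indifferent at 7993 − 77·w̄ = 5160, i.e. w̄ = (7993 − 5160) / 77 ≈ 36.79.
For any w̄ above 36.79 the peach type would rather pool at zero, so separation collapses.

36.79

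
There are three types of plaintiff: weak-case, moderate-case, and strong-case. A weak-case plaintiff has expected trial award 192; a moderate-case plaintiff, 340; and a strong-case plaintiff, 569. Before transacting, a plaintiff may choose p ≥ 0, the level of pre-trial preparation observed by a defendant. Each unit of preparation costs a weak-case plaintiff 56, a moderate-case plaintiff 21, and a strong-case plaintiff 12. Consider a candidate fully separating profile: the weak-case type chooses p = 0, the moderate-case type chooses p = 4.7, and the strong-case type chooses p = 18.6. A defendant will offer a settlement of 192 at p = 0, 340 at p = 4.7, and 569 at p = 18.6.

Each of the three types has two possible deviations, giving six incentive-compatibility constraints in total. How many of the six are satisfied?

6

Strong-case (own payoff 569 − 12×18.6 = 345.8): to p=0 gives 192 → no gain ✓; to p=4.7 gives 340 − 12×4.7 = 283.6 → no gain ✓.
Moderate-case (own payoff 340 − 21×4.7 = 241.3): to p=0 gives 192 → no gain ✓; to p=18.6 gives 569 − 21×18.6 = 178.4 → no gain ✓.
Weak-case (own payoff 192): to p=4.7 gives 340 − 56×4.7 = 76.8 → no gain ✓; to p=18.6 gives 569 − 56×18.6 = -472.6 → no gain ✓.
6 of the 6 constraints hold; this profile is a separating equilibrium.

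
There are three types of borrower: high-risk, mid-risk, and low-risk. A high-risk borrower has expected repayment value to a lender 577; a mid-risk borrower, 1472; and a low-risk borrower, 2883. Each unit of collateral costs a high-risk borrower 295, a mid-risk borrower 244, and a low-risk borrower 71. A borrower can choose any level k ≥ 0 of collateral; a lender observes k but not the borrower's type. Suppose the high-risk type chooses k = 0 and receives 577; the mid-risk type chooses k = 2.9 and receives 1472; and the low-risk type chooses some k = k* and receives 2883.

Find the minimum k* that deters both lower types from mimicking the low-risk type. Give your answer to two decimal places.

Mid-risk type (on-path payoff 1472 − 244×2.9 = 764.4) won't mimic when 764.4 ≥ 2883 − 244·k*, i.e. k* ≥ 8.68.
High-risk type (on-path payoff 577) won't mimic when 577 ≥ 2883 − 295·k*, i.e. k* ≥ 7.82.
Both must hold, so k* = max(7.82, 8.68) = 8.68. The mid-risk type's constraint binds.

8.68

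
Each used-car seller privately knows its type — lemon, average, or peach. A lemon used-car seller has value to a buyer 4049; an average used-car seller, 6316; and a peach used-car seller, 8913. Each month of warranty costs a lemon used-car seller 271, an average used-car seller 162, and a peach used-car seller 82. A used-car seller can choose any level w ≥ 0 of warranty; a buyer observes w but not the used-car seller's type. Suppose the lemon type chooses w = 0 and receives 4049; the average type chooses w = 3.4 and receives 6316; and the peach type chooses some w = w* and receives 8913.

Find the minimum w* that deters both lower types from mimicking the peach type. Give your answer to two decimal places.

Lemon type (on-path payoff 4049) won't mimic when 4049 ≥ 8913 − 271·w*, i.e. w* ≥ 17.95.
Average type (on-path payoff 6316 − 162×3.4 = 5765.2) won't mimic when 5765.2 ≥ 8913 − 162·w*, i.e. w* ≥ 19.43.
Both must hold, so w* = max(17.95, 19.43) = 19.43. The average type's constraint binds.

19.43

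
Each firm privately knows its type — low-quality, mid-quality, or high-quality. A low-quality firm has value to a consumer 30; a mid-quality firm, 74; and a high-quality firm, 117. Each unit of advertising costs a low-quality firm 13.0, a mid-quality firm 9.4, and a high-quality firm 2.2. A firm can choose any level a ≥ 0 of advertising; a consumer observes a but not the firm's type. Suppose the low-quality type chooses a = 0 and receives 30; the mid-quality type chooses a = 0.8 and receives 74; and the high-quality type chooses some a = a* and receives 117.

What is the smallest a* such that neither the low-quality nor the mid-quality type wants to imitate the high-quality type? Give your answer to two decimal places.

Mid-quality type (on-path payoff 74 − 9.4×0.8 = 66.48) won't mimic when 66.48 ≥ 117 − 9.4·a*, i.e. a* ≥ 5.37.
Low-quality type (on-path payoff 30) won't mimic when 30 ≥ 117 − 13.0·a*, i.e. a* ≥ 6.69.
Both must hold, so a* = max(6.69, 5.37) = 6.69. The low-quality type's constraint binds.

6.69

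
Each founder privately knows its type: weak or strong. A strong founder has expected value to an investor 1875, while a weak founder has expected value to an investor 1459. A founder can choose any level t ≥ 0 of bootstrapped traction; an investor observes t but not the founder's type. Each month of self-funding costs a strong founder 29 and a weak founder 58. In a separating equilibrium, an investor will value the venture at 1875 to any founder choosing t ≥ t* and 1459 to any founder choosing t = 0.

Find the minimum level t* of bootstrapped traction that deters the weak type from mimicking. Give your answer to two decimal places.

A weak founder choosing t = 0 receives 1459.
Imitating at t* instead would pay 1875 at cost 58·t*, netting 1875 − 58·t*.
Indifference: 1459 = 1875 − 58·t*, so t* = (1875 − 1459) / 58 ≈ 7.17.
At t* the weak type's incentive constraint just binds; the strong type strictly prefers t* since its per-unit cost is lower.

7.17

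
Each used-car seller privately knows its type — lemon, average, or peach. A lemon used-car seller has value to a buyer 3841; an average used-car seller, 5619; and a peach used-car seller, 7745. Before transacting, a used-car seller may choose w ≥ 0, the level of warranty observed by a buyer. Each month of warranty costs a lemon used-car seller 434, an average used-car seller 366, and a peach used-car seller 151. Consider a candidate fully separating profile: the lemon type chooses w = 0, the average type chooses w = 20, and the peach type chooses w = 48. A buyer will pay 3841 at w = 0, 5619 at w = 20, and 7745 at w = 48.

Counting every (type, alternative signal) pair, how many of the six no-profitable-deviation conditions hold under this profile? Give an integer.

Lemon (own payoff 3841): to w=20 gives 5619 − 434×20 = -3061 → no gain ✓; to w=48 gives 7745 − 434×48 = -13087 → no gain ✓.
Average (own payoff 5619 − 366×20 = -1701): to w=0 gives 3841 → profitable ✗; to w=48 gives 7745 − 366×48 = -9823 → no gain ✓.
Peach (own payoff 7745 − 151×48 = 497): to w=0 gives 3841 → profitable ✗; to w=20 gives 5619 − 151×20 = 2599 → profitable ✗.
3 of the 6 constraints hold; not an equilibrium.

3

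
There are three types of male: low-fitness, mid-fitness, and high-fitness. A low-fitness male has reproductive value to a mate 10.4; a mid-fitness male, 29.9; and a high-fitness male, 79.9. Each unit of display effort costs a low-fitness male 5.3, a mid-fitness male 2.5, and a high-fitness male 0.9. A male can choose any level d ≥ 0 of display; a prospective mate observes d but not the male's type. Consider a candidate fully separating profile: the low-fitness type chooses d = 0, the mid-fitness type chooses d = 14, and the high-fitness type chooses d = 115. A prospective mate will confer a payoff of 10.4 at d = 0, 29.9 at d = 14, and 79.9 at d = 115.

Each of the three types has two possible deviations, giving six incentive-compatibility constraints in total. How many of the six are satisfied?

High-fitness (own payoff 79.9 − 0.9×115 = -23.6): to d=0 gives 10.4 → profitable ✗; to d=14 gives 29.9 − 0.9×14 = 17.3 → profitable ✗.
Low-fitness (own payoff 10.4): to d=14 gives 29.9 − 5.3×14 = -44.3 → no gain ✓; to d=115 gives 79.9 − 5.3×115 = -529.6 → no gain ✓.
Mid-fitness (own payoff 29.9 − 2.5×14 = -5.1): to d=0 gives 10.4 → profitable ✗; to d=115 gives 79.9 − 2.5×115 = -207.6 → no gain ✓.
3 of the 6 constraints hold; not an equilibrium.

3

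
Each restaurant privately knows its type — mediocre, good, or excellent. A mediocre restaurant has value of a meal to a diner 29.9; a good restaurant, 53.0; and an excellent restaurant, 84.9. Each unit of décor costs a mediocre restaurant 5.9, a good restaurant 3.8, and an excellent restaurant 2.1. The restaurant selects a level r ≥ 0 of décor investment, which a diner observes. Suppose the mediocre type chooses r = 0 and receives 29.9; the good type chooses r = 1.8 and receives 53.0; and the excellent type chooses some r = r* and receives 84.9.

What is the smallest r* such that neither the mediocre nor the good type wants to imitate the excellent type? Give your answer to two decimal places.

10.19

Good type (on-path payoff 53.0 − 3.8×1.8 = 46.16) won't mimic when 46.16 ≥ 84.9 − 3.8·r*, i.e. r* ≥ 10.19.
Mediocre type (on-path payoff 29.9) won't mimic when 29.9 ≥ 84.9 − 5.9·r*, i.e. r* ≥ 9.32.
Both must hold, so r* = max(9.32, 10.19) = 10.19. The good type's constraint binds.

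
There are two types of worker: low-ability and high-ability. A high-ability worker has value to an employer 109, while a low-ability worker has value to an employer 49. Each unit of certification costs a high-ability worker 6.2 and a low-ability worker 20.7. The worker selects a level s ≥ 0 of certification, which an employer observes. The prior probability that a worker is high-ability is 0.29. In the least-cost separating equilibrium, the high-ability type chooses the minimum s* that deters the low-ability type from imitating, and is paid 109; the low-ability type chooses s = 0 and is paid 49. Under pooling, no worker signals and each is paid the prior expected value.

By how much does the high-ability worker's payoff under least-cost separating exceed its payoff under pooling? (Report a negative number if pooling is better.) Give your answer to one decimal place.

24.6

Least-cost separating signal: s* solves 49 = 109 − 20.7·s*, so s* = (109 − 49)/20.7 ≈ 2.8986.
High-ability type's separating payoff: 109 − 6.2 × s* = 109 − 6.2 × (109 − 49)/20.7 = 109 − 372/20.7 ≈ 91.029.
Pooling payoff: 0.29 × 109 + 0.71 × 49 = 66.4.
Difference: 91.029 − 66.4 = 24.629, i.e. 24.6 to one decimal place.
The high-ability type prefers to separate.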